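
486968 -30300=456668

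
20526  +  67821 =88347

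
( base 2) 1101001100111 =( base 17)166a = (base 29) 812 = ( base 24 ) bhf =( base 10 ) 6759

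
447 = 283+164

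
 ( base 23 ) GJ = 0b110000011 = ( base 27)E9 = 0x183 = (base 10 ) 387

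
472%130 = 82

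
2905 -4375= -1470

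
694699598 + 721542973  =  1416242571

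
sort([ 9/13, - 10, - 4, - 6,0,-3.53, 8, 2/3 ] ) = [-10, - 6, - 4, - 3.53,  0 , 2/3,9/13,  8 ] 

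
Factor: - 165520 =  - 2^4 * 5^1 * 2069^1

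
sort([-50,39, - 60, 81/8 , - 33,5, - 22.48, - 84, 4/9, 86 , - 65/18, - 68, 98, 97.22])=[ - 84,  -  68,-60,-50,-33 ,  -  22.48,-65/18, 4/9,5,81/8, 39, 86 , 97.22,98 ]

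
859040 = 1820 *472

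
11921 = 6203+5718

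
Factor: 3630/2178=3^( - 1) * 5^1 = 5/3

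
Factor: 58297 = 97^1*601^1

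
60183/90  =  6687/10 = 668.70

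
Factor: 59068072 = 2^3*7^1*733^1*1439^1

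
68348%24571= 19206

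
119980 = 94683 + 25297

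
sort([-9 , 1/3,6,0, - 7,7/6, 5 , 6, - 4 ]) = [ - 9,-7, - 4,0,1/3,7/6,5,6 , 6]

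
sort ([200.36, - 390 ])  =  [ - 390, 200.36]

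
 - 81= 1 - 82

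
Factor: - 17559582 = -2^1*3^1*61^1*47977^1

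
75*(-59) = -4425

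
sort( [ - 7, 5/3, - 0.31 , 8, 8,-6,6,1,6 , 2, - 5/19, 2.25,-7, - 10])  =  [ -10, - 7 ,  -  7, - 6, - 0.31,-5/19,1,5/3, 2 , 2.25,6,6,8, 8 ] 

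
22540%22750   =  22540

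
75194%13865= 5869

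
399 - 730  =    -  331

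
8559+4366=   12925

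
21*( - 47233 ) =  - 991893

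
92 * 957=88044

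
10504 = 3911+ 6593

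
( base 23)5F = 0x82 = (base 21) 64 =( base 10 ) 130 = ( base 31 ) 46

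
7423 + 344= 7767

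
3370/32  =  105+ 5/16  =  105.31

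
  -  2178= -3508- - 1330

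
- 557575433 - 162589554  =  -720164987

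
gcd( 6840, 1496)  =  8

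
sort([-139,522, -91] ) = [ - 139, - 91, 522 ] 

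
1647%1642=5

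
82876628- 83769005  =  -892377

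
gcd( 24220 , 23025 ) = 5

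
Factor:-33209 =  -11^1 * 3019^1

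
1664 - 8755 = -7091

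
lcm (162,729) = 1458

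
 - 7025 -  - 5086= - 1939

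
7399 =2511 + 4888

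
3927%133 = 70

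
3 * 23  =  69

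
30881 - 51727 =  - 20846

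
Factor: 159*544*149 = 12887904 = 2^5 * 3^1*17^1*53^1*149^1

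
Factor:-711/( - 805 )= 3^2*5^ ( - 1 )* 7^( - 1 )*23^(-1 )*79^1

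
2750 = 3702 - 952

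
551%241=69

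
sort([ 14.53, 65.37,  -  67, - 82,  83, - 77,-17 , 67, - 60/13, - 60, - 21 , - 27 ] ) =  [-82, - 77, - 67, - 60, - 27,-21,  -  17, - 60/13,14.53,65.37,67,83 ]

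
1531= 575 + 956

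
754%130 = 104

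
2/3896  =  1/1948= 0.00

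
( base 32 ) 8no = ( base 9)13246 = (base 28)bbk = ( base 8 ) 21370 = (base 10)8952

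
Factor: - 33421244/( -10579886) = 2^1*41^( - 1)*131^1*63781^1*129023^ ( - 1 ) = 16710622/5289943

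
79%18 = 7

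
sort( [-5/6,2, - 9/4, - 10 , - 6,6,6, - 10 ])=[ - 10,-10,-6 , - 9/4, - 5/6,2 , 6 , 6] 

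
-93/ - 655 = 93/655 = 0.14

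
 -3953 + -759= - 4712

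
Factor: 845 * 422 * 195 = 2^1 * 3^1*5^2*13^3*211^1  =  69535050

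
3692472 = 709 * 5208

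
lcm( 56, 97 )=5432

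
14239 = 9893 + 4346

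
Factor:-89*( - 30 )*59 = 2^1 * 3^1*5^1*59^1*89^1= 157530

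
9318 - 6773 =2545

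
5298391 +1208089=6506480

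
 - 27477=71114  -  98591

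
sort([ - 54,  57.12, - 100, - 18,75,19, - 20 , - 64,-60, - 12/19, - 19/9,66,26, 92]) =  [ - 100, - 64, - 60, - 54, - 20, - 18, - 19/9, - 12/19 , 19, 26, 57.12,66,75, 92 ] 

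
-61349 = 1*(-61349)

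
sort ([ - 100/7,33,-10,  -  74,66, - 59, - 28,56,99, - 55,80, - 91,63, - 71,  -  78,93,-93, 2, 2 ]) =[ - 93, - 91, - 78, - 74, - 71, -59, - 55, - 28, - 100/7,  -  10,2 , 2,33, 56,63 , 66, 80,93,99] 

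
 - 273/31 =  - 273/31 = -8.81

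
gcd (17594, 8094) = 38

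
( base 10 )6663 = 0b1101000000111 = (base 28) 8DR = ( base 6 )50503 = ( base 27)93L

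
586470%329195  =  257275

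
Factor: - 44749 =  -73^1*613^1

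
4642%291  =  277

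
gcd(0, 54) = 54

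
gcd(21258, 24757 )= 1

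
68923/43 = 68923/43 = 1602.86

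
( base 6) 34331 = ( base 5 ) 124004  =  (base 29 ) 5n7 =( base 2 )1001100001111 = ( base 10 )4879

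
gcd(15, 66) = 3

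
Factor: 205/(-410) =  - 2^( - 1)=- 1/2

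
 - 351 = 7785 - 8136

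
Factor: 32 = 2^5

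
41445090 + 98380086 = 139825176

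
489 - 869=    - 380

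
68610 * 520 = 35677200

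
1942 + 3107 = 5049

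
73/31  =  73/31=2.35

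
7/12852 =1/1836 = 0.00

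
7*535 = 3745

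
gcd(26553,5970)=3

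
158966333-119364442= 39601891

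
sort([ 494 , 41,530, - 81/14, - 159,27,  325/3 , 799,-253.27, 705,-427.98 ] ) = [-427.98 , -253.27, - 159,-81/14,27, 41,325/3,494,530, 705, 799]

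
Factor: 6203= 6203^1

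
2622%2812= 2622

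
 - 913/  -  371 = 2+171/371=2.46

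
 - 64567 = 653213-717780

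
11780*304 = 3581120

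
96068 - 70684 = 25384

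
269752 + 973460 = 1243212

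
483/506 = 21/22 = 0.95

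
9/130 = 9/130=0.07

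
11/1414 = 11/1414 = 0.01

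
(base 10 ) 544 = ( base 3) 202011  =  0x220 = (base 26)ko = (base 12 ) 394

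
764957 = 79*9683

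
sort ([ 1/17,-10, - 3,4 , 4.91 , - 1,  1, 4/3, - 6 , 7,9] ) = [ - 10, - 6, - 3, - 1,1/17,1,  4/3,4,4.91,  7,9 ] 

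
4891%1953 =985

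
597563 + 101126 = 698689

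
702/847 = 702/847  =  0.83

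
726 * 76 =55176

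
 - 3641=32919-36560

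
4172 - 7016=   -  2844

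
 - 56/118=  - 1 + 31/59= - 0.47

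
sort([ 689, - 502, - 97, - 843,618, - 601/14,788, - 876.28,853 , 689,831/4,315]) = [ - 876.28, - 843, - 502, - 97, - 601/14,831/4,315,618, 689, 689,788, 853]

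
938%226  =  34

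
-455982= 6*( - 75997)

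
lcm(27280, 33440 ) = 1036640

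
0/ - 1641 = 0/1= - 0.00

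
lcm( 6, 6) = 6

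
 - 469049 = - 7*67007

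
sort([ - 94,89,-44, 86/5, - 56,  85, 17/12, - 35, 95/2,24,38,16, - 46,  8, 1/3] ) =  [ - 94, - 56,-46,-44, - 35 , 1/3,  17/12,8,16,86/5, 24 , 38, 95/2,  85, 89] 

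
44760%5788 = 4244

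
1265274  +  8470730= 9736004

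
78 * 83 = 6474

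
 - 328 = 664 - 992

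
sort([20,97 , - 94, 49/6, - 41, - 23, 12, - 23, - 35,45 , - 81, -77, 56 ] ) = [ -94,-81, - 77, - 41,- 35, - 23,  -  23,49/6,12,20,45, 56,97 ]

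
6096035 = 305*19987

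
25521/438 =8507/146 = 58.27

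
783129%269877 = 243375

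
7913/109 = 7913/109 = 72.60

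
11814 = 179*66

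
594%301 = 293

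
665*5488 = 3649520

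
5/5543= 5/5543 = 0.00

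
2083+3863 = 5946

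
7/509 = 7/509=0.01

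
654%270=114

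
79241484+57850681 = 137092165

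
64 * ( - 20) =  - 1280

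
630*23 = 14490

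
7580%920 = 220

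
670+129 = 799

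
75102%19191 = 17529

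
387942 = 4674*83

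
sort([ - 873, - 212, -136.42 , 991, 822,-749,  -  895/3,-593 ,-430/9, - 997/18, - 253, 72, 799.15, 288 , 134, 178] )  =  [ - 873, - 749,  -  593,  -  895/3, - 253,-212,-136.42, - 997/18, - 430/9, 72 , 134, 178 , 288 , 799.15, 822, 991]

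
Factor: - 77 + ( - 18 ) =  - 95 =- 5^1 *19^1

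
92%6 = 2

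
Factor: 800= 2^5*5^2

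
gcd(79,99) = 1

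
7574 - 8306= -732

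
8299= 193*43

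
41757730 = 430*97111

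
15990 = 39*410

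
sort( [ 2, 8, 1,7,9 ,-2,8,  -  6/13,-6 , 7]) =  [ - 6, - 2 , - 6/13 , 1 , 2,7,7,8, 8 , 9]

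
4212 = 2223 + 1989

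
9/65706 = 3/21902= 0.00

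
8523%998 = 539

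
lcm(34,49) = 1666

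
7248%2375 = 123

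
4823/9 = 535 + 8/9= 535.89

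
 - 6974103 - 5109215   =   - 12083318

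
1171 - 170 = 1001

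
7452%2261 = 669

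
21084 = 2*10542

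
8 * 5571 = 44568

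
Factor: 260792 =2^3*7^1*4657^1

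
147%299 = 147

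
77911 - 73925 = 3986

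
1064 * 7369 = 7840616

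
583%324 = 259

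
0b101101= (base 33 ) 1c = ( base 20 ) 25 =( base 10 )45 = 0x2d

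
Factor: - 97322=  - 2^1*48661^1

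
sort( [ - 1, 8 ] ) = [ - 1,8]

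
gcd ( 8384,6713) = 1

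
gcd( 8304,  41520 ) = 8304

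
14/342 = 7/171 = 0.04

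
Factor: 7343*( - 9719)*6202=-442615758634=- 2^1*7^2* 443^1 *1049^1*9719^1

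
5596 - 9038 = -3442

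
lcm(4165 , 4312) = 366520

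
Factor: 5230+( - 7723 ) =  - 3^2  *  277^1  =  -2493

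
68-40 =28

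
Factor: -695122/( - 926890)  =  347561/463445= 5^( - 1 )  *  59^( - 1 )*1571^( - 1 )*347561^1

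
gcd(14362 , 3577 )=1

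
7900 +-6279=1621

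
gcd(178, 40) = 2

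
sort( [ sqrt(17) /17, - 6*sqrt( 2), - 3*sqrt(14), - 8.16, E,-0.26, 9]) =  [  -  3*sqrt(14), - 6*sqrt(2 ), - 8.16,-0.26,sqrt(17 ) /17, E, 9 ] 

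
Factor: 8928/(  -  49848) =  - 12/67=- 2^2*3^1*67^( - 1)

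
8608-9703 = -1095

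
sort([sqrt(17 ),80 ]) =[sqrt(17), 80 ] 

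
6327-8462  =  -2135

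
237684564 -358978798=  - 121294234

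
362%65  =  37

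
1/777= 1/777 = 0.00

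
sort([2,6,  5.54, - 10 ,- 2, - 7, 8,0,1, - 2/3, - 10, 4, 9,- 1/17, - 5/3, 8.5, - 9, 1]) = [ - 10,-10, - 9 , - 7, - 2, - 5/3,- 2/3,  -  1/17,  0, 1 , 1 , 2, 4,  5.54,6,  8,8.5,9]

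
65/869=65/869 =0.07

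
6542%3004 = 534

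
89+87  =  176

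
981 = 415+566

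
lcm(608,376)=28576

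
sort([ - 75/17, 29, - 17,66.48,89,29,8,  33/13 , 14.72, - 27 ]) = [ - 27,-17 ,-75/17,33/13, 8,  14.72, 29,29, 66.48,89]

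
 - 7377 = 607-7984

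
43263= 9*4807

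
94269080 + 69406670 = 163675750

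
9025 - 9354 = -329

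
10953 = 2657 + 8296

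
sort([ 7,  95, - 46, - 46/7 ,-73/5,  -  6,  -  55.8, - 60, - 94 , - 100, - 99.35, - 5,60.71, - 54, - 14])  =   [ - 100, - 99.35,-94, - 60, - 55.8, - 54 , - 46,-73/5  , - 14,- 46/7, - 6, - 5,7,60.71,95 ] 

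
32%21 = 11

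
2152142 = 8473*254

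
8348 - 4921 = 3427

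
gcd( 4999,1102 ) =1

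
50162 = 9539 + 40623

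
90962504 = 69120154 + 21842350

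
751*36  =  27036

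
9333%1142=197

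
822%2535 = 822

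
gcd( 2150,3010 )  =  430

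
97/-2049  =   - 97/2049 = - 0.05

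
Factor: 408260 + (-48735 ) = 5^2*73^1 * 197^1 = 359525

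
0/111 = 0=0.00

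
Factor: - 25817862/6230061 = - 2^1 * 3^( - 2 )*7^1*199^1*3089^1*230743^( - 1) = -8605954/2076687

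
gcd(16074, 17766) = 846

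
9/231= 3/77 = 0.04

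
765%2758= 765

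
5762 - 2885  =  2877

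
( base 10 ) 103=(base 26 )3p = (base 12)87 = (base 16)67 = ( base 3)10211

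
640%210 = 10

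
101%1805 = 101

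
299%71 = 15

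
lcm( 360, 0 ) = 0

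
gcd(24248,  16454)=866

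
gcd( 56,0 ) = 56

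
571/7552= 571/7552 = 0.08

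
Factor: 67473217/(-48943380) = -2^(-2 )*3^( - 1 )* 5^(-1 )*7^1 * 53^( - 1 )*71^1*349^1 * 389^1*15391^( - 1) 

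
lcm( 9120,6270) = 100320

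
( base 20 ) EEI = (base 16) 170A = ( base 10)5898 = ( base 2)1011100001010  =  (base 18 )103c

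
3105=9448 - 6343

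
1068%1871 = 1068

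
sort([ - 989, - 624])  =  [ - 989, - 624 ]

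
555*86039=47751645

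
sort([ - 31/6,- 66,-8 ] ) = [ - 66 , - 8, - 31/6]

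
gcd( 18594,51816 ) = 6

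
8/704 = 1/88=0.01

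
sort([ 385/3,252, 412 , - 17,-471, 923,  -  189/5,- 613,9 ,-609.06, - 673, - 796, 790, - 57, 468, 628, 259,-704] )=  [ - 796, - 704,- 673,- 613,-609.06 ,-471, - 57,  -  189/5 ,-17, 9,  385/3,252,259, 412, 468, 628, 790,923] 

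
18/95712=3/15952 = 0.00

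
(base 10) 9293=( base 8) 22115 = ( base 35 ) 7ki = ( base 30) a9n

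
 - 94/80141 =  - 1 + 80047/80141 = - 0.00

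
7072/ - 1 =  - 7072/1 = - 7072.00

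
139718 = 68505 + 71213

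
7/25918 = 7/25918 = 0.00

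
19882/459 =19882/459= 43.32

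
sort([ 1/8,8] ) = [1/8,8 ]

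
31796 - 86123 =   -  54327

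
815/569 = 815/569 = 1.43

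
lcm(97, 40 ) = 3880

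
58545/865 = 11709/173 = 67.68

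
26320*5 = 131600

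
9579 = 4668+4911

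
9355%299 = 86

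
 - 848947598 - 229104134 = - 1078051732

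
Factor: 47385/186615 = 3^4*11^(-1)*29^ (-1) = 81/319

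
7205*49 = 353045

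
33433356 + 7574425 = 41007781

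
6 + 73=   79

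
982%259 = 205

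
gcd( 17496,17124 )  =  12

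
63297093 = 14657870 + 48639223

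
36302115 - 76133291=- 39831176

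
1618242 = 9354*173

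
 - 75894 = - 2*37947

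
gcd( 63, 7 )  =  7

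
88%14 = 4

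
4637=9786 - 5149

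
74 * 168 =12432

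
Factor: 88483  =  19^1 * 4657^1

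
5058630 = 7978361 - 2919731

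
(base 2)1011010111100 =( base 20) eb0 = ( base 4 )1122330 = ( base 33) 5BC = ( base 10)5820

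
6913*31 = 214303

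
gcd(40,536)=8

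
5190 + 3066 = 8256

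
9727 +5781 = 15508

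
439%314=125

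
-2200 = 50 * (-44) 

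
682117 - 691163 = -9046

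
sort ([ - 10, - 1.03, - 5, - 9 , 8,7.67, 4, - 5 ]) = [-10, - 9, - 5 , - 5, - 1.03, 4,7.67,8 ]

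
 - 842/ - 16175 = 842/16175 = 0.05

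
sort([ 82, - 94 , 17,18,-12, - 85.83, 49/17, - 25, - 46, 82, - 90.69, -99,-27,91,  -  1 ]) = [ - 99, - 94, - 90.69, - 85.83, - 46 , - 27 , - 25,- 12, - 1,49/17,17,18, 82, 82,91 ]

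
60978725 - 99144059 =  - 38165334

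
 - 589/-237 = 2 + 115/237 = 2.49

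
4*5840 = 23360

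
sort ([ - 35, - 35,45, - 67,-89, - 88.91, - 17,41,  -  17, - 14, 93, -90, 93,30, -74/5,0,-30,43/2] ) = [-90,  -  89,-88.91, - 67, - 35, - 35, - 30,-17, - 17, - 74/5, - 14,0, 43/2,30, 41, 45,93, 93 ]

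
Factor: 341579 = 7^2*6971^1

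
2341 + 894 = 3235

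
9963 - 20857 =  - 10894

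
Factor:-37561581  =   - 3^2 * 1303^1*3203^1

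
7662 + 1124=8786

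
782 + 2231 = 3013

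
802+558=1360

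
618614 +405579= 1024193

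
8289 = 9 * 921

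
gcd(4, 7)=1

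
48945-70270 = -21325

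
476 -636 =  - 160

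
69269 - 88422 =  - 19153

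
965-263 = 702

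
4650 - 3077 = 1573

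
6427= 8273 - 1846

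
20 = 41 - 21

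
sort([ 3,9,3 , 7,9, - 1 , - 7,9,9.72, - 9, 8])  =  [ - 9, - 7, - 1, 3,3, 7,  8 , 9,9,9, 9.72]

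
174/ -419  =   - 1 + 245/419=   - 0.42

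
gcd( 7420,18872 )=28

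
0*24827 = 0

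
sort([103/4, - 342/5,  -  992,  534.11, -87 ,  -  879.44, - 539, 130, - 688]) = [ - 992,-879.44 , - 688, - 539,-87, - 342/5, 103/4,130,534.11 ] 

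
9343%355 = 113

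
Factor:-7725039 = - 3^1*7^1*19^2*1019^1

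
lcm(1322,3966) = 3966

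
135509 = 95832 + 39677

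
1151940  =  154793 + 997147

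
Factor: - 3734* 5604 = - 20925336= -2^3*3^1*467^1*1867^1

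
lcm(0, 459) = 0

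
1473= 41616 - 40143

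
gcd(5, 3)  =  1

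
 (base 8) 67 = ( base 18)31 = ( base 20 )2f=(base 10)55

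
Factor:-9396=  - 2^2*3^4 * 29^1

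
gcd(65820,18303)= 3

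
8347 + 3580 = 11927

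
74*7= 518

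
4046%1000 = 46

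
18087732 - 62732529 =-44644797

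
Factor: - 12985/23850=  - 2^( - 1)*3^ (  -  2)*5^(-1)*7^2 = -49/90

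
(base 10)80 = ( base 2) 1010000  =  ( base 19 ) 44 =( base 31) 2i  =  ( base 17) 4c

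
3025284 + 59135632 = 62160916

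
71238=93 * 766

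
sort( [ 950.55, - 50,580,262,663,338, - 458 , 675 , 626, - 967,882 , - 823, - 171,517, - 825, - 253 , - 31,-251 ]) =[ - 967, - 825, - 823, -458, - 253,- 251, - 171,-50  , - 31, 262, 338,517 , 580, 626,663,675, 882, 950.55]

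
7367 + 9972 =17339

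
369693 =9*41077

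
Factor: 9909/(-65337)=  - 3^2*29^( - 1 )*367^1*751^( - 1 ) =- 3303/21779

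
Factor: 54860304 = 2^4*3^1*1142923^1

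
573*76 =43548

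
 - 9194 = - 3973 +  - 5221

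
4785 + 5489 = 10274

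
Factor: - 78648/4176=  - 2^( - 1)*3^(  -  1) *113^1  =  -113/6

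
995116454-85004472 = 910111982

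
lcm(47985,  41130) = 287910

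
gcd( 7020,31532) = 4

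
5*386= 1930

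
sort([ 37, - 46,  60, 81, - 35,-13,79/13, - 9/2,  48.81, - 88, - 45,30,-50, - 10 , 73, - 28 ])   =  [-88, - 50, -46, - 45,  -  35,  -  28, - 13, -10,- 9/2,79/13, 30,37,48.81,60,73,81]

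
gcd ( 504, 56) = 56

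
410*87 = 35670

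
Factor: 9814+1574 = 11388 = 2^2*3^1*13^1 * 73^1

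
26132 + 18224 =44356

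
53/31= 1  +  22/31 = 1.71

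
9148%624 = 412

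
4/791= 4/791 = 0.01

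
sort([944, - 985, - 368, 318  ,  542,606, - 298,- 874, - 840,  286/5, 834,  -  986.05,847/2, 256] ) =[ - 986.05,-985, - 874,  -  840, - 368, - 298,286/5 , 256,318,847/2, 542, 606, 834,944]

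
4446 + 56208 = 60654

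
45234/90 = 502 + 3/5= 502.60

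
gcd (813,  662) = 1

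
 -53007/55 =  - 964+13/55 = - 963.76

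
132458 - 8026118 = - 7893660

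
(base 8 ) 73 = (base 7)113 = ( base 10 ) 59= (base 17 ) 38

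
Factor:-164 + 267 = 103= 103^1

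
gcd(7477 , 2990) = 1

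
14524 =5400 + 9124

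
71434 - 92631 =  - 21197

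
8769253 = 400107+8369146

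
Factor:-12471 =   -  3^1*4157^1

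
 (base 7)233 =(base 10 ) 122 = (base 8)172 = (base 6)322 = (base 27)4E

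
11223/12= 3741/4=935.25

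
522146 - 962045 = - 439899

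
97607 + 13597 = 111204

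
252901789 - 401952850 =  - 149051061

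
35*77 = 2695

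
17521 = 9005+8516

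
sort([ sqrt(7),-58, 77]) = [ - 58,  sqrt(7 ), 77]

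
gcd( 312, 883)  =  1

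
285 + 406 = 691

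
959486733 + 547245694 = 1506732427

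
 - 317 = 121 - 438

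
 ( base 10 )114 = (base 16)72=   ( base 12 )96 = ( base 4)1302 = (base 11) a4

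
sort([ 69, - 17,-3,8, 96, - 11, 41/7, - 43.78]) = [ - 43.78,-17, - 11,-3,41/7,8, 69, 96]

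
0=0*5777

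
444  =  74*6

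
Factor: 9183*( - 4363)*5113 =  - 204854538477=- 3^1* 3061^1*4363^1*5113^1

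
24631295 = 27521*895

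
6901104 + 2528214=9429318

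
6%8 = 6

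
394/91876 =197/45938 = 0.00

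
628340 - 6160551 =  - 5532211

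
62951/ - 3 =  - 20984 + 1/3= -20983.67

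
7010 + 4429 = 11439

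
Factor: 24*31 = 744 = 2^3*3^1*31^1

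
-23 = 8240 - 8263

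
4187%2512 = 1675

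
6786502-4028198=2758304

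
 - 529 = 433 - 962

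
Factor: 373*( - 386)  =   - 2^1*193^1*373^1= -143978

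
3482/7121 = 3482/7121 = 0.49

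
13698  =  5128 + 8570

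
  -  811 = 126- 937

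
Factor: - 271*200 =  - 54200 = - 2^3 * 5^2*271^1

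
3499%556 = 163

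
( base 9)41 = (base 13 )2B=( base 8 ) 45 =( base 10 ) 37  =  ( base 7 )52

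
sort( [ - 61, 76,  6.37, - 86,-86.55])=[-86.55,-86,-61,  6.37,76]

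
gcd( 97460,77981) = 1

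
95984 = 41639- - 54345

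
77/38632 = 7/3512 = 0.00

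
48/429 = 16/143 = 0.11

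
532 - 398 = 134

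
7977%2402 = 771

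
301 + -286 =15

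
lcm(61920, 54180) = 433440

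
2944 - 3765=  - 821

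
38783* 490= 19003670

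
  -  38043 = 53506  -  91549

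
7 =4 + 3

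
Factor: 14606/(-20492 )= - 2^(-1 )*47^( -1 )*67^1 = - 67/94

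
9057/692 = 13 + 61/692 = 13.09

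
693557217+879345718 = 1572902935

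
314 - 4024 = - 3710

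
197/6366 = 197/6366= 0.03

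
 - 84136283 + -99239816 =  - 183376099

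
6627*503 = 3333381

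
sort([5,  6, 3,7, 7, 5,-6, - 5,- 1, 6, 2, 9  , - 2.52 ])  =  [  -  6, -5, - 2.52, - 1, 2, 3, 5, 5, 6,6,7, 7,9]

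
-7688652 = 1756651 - 9445303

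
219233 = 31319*7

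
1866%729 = 408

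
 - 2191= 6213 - 8404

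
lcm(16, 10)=80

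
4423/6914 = 4423/6914 = 0.64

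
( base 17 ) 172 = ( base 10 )410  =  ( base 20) 10A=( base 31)D7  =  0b110011010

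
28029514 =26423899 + 1605615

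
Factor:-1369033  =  -1369033^1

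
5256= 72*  73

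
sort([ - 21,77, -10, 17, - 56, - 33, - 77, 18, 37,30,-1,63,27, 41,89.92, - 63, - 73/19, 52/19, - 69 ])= [-77, - 69, - 63 , - 56,-33, - 21,-10, - 73/19,  -  1, 52/19,17, 18,27,30,  37,  41,63,  77,  89.92]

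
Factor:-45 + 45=0 = 0^1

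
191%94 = 3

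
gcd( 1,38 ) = 1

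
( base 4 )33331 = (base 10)1021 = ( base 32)VT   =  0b1111111101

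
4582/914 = 2291/457 = 5.01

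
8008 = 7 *1144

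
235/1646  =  235/1646 = 0.14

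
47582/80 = 594 + 31/40 = 594.77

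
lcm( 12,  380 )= 1140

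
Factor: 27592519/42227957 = 3659^1*7541^1*42227957^( - 1 )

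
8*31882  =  255056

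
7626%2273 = 807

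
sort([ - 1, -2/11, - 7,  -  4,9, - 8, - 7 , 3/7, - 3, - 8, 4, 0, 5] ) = [ - 8, - 8, - 7,-7, - 4, - 3,  -  1, - 2/11,0 , 3/7,4,5 , 9 ]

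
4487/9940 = 641/1420 = 0.45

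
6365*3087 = 19648755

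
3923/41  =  3923/41= 95.68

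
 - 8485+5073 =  - 3412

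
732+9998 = 10730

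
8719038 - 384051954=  -375332916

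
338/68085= 338/68085  =  0.00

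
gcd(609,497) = 7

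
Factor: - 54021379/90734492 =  - 2^(- 2 ) * 251^(- 1)*90373^( - 1 )*54021379^1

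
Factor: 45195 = 3^1 * 5^1*23^1  *131^1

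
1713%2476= 1713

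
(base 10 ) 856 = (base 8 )1530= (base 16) 358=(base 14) 452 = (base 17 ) 2g6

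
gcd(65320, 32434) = 2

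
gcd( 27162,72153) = 9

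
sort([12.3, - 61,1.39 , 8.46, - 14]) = [ - 61, - 14,1.39,8.46 , 12.3]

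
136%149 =136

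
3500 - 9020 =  - 5520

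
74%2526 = 74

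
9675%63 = 36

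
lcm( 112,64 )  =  448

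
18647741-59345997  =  -40698256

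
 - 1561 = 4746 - 6307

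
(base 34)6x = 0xed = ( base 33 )76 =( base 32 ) 7d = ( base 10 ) 237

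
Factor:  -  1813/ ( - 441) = 3^( - 2 )*37^1 = 37/9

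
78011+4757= 82768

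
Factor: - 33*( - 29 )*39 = 3^2*11^1 *13^1*29^1=37323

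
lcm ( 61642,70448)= 493136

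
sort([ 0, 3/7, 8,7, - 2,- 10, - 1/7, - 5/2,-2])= [ - 10,- 5/2,-2, - 2, - 1/7,0, 3/7,7,8]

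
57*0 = 0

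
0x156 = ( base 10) 342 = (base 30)bc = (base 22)FC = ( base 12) 246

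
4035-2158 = 1877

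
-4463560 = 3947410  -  8410970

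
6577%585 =142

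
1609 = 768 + 841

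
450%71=24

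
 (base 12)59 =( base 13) 54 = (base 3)2120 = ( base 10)69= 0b1000101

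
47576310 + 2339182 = 49915492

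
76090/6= 12681 + 2/3 = 12681.67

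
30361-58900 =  - 28539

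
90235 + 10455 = 100690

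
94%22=6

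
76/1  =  76 = 76.00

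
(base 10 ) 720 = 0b1011010000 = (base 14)396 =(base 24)160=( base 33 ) lr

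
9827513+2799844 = 12627357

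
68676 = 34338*2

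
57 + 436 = 493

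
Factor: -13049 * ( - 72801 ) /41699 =3^2* 7^( - 2)*23^ ( - 1 )*37^( - 1)*8089^1 * 13049^1 = 949980249/41699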